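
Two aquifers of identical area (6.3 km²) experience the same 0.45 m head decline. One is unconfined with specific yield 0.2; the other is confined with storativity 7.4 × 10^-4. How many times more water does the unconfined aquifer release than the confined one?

A = 6.3 km² = 6.3 × 10^6 m²
Unconfined: ΔV_u = Sy × A × Δh = 0.2 × 6.3 × 10^6 × 0.45 = 5.67 × 10^5 m³
Confined: ΔV_c = S × A × Δh = 7.4 × 10^-4 × 6.3 × 10^6 × 0.45 = 2098 m³
Ratio = ΔV_u / ΔV_c = Sy / S = 0.2 / 7.4 × 10^-4 = 270.3

ΔV_u / ΔV_c ≈ 270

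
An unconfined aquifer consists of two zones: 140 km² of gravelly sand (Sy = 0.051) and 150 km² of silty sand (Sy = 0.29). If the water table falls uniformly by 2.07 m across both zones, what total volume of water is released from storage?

A₁ = 140 km² = 1.4 × 10^8 m²; A₂ = 150 km² = 1.5 × 10^8 m²
ΔV₁ = 0.051 × 1.4 × 10^8 × 2.07 = 1.478 × 10^7 m³
ΔV₂ = 0.29 × 1.5 × 10^8 × 2.07 = 9.005 × 10^7 m³
ΔV = ΔV₁ + ΔV₂ = 1.048 × 10^8 m³

ΔV ≈ 1.05 × 10^8 m³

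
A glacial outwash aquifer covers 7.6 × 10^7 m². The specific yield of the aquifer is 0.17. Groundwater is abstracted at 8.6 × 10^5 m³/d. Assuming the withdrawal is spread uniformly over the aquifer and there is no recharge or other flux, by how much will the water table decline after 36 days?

Δh ≈ 2.4 m

ΔV = Q × t = 8.6 × 10^5 m³/d × 36 d = 3.096 × 10^7 m³
Δh = ΔV / (Sy × A) = 3.096 × 10^7 / (0.17 × 7.6 × 10^7) = 2.396 m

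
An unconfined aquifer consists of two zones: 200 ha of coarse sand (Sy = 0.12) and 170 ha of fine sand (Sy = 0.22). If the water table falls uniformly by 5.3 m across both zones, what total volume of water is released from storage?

ΔV ≈ 3.25 × 10^6 m³

A₁ = 200 ha = 2 × 10^6 m²; A₂ = 170 ha = 1.7 × 10^6 m²
ΔV₁ = 0.12 × 2 × 10^6 × 5.3 = 1.272 × 10^6 m³
ΔV₂ = 0.22 × 1.7 × 10^6 × 5.3 = 1.982 × 10^6 m³
ΔV = ΔV₁ + ΔV₂ = 3.254 × 10^6 m³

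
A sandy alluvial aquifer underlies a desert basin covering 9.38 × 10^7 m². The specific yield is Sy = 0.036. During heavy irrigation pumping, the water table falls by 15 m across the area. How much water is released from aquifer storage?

ΔV = Sy × A × Δh = 0.036 × 9.38 × 10^7 m² × 15 m = 5.065 × 10^7 m³

ΔV ≈ 5.07 × 10^7 m³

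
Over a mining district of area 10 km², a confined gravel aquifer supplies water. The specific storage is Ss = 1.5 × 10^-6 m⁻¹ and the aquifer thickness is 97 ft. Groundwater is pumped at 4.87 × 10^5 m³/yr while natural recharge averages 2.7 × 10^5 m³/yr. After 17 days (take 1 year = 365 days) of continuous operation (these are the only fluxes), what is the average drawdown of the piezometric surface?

b = 97 ft = 29.57 m
S = Ss × b = 1.5 × 10^-6 m⁻¹ × 29.57 m = 4.435 × 10^-5
A = 10 km² = 1 × 10^7 m²
Net abstraction = 4.87 × 10^5 − 2.7 × 10^5 = 2.17 × 10^5 m³/yr
Q_net = 2.17 × 10^5 m³/yr = 594.5 m³/d
ΔV = Q × t = 594.5 m³/d × 17 d = 10110 m³
Δh = ΔV / (S × A) = 10110 / (4.435 × 10^-5 × 1 × 10^7) = 22.79 m

Δh ≈ 22.8 m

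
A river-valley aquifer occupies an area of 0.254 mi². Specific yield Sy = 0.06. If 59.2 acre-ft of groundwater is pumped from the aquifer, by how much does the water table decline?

Δh ≈ 1.85 m

A = 0.254 mi² = 6.579 × 10^5 m²
ΔV = 59.2 acre-ft = 73020 m³
Δh = ΔV / (Sy × A) = 73020 m³ / (0.06 × 6.579 × 10^5 m²) = 1.85 m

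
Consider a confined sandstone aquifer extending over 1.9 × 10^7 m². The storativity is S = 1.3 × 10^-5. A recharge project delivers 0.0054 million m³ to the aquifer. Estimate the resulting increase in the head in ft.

Δh ≈ 71.7 ft

ΔV = 0.0054 million m³ = 5400 m³
Δh = ΔV / (S × A) = 5400 m³ / (1.3 × 10^-5 × 1.9 × 10^7 m²) = 21.86 m
Δh = 21.86 m = 71.73 ft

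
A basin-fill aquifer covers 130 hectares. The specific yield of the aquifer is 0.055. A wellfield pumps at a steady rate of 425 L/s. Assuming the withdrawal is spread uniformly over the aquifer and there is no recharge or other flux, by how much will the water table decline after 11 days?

Δh ≈ 5.65 m

A = 130 hectares = 1.3 × 10^6 m²
Q = 425 L/s = 36720 m³/d
ΔV = Q × t = 36720 m³/d × 11 d = 4.039 × 10^5 m³
Δh = ΔV / (Sy × A) = 4.039 × 10^5 / (0.055 × 1.3 × 10^6) = 5.649 m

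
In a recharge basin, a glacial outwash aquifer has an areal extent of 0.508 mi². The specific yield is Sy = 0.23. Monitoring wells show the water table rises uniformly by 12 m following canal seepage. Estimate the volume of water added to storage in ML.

A = 0.508 mi² = 1.316 × 10^6 m²
ΔV = Sy × A × Δh = 0.23 × 1.316 × 10^6 m² × 12 m = 3.631 × 10^6 m³
ΔV = 3.631 × 10^6 m³ = 3631 ML

ΔV ≈ 3630 ML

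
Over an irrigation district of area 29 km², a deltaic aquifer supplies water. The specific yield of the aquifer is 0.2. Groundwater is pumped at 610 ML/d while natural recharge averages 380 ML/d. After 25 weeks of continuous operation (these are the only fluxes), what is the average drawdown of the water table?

Δh ≈ 6.94 m

A = 29 km² = 2.9 × 10^7 m²
Net abstraction = 610 − 380 = 230 ML/d
Q_net = 230 ML/d = 2.3 × 10^5 m³/d
t = 25 weeks = 175 d
ΔV = Q × t = 2.3 × 10^5 m³/d × 175 d = 4.025 × 10^7 m³
Δh = ΔV / (Sy × A) = 4.025 × 10^7 / (0.2 × 2.9 × 10^7) = 6.94 m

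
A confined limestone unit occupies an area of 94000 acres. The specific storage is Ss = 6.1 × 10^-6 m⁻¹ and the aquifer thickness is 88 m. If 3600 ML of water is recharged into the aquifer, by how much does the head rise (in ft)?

S = Ss × b = 6.1 × 10^-6 m⁻¹ × 88 m = 5.368 × 10^-4
A = 94000 acres = 3.804 × 10^8 m²
ΔV = 3600 ML = 3.6 × 10^6 m³
Δh = ΔV / (S × A) = 3.6 × 10^6 m³ / (5.368 × 10^-4 × 3.804 × 10^8 m²) = 17.63 m
Δh = 17.63 m = 57.84 ft

Δh ≈ 57.8 ft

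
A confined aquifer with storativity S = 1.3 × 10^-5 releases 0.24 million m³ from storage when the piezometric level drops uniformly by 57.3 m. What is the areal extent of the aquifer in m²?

ΔV = 0.24 million m³ = 2.4 × 10^5 m³
A = ΔV / (S × Δh) = 2.4 × 10^5 / (1.3 × 10^-5 × 57.3) = 3.222 × 10^8 m²

A ≈ 3.22 × 10^8 m²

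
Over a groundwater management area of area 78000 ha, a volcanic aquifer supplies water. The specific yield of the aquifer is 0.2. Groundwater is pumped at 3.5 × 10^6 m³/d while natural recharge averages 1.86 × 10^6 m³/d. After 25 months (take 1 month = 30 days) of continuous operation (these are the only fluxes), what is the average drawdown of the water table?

Δh ≈ 7.88 m

A = 78000 ha = 7.8 × 10^8 m²
Net abstraction = 3.5 × 10^6 − 1.86 × 10^6 = 1.64 × 10^6 m³/d
t = 25 months = 750 d
ΔV = Q × t = 1.64 × 10^6 m³/d × 750 d = 1.23 × 10^9 m³
Δh = ΔV / (Sy × A) = 1.23 × 10^9 / (0.2 × 7.8 × 10^8) = 7.885 m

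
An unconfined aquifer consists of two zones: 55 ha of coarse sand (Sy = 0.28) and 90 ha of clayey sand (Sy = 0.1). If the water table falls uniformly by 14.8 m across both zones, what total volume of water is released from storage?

ΔV ≈ 3.61 × 10^6 m³

A₁ = 55 ha = 5.5 × 10^5 m²; A₂ = 90 ha = 9 × 10^5 m²
ΔV₁ = 0.28 × 5.5 × 10^5 × 14.8 = 2.279 × 10^6 m³
ΔV₂ = 0.1 × 9 × 10^5 × 14.8 = 1.332 × 10^6 m³
ΔV = ΔV₁ + ΔV₂ = 3.611 × 10^6 m³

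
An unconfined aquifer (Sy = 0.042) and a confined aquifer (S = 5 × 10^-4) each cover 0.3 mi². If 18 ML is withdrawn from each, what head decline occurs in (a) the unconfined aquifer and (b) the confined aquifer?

A = 0.3 mi² = 7.77 × 10^5 m²
ΔV = 18 ML = 18000 m³
Unconfined: Δh_u = ΔV/(Sy·A) = 18000/(0.042 × 7.77 × 10^5) = 0.5516 m
Confined: Δh_c = ΔV/(S·A) = 18000/(5 × 10^-4 × 7.77 × 10^5) = 46.33 m

Δh_u ≈ 0.552 m; Δh_c ≈ 46.3 m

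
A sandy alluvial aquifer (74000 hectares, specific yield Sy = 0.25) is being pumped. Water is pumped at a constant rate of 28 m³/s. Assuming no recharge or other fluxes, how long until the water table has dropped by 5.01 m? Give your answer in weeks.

A = 74000 hectares = 7.4 × 10^8 m²
ΔV = Sy × A × Δh = 0.25 × 7.4 × 10^8 × 5.01 = 9.268 × 10^8 m³
Q = 28 m³/s = 2.419 × 10^6 m³/d
t = ΔV / Q = 9.268 × 10^8 m³ / 2.419 × 10^6 m³/d = 383.1 d
t = 383.1 d ≈ 54.73 weeks

t ≈ 54.7 weeks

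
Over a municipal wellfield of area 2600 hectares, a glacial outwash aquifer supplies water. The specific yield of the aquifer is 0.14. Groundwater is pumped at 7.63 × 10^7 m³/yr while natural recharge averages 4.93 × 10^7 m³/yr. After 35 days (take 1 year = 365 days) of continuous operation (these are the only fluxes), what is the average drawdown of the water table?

A = 2600 hectares = 2.6 × 10^7 m²
Net abstraction = 7.63 × 10^7 − 4.93 × 10^7 = 2.7 × 10^7 m³/yr
Q_net = 2.7 × 10^7 m³/yr = 73970 m³/d
ΔV = Q × t = 73970 m³/d × 35 d = 2.589 × 10^6 m³
Δh = ΔV / (Sy × A) = 2.589 × 10^6 / (0.14 × 2.6 × 10^7) = 0.7113 m

Δh ≈ 0.711 m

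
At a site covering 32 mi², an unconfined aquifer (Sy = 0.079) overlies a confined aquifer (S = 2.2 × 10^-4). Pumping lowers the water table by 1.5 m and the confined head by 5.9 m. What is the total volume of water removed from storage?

ΔV ≈ 9.93 × 10^6 m³

A = 32 mi² = 8.288 × 10^7 m²
Unconfined: ΔV_u = Sy × A × Δh_u = 0.079 × 8.288 × 10^7 × 1.5 = 9.821 × 10^6 m³
Confined: ΔV_c = S × A × Δh_c = 2.2 × 10^-4 × 8.288 × 10^7 × 5.9 = 1.076 × 10^5 m³
Total ΔV = 9.821 × 10^6 + 1.076 × 10^5 = 9.929 × 10^6 m³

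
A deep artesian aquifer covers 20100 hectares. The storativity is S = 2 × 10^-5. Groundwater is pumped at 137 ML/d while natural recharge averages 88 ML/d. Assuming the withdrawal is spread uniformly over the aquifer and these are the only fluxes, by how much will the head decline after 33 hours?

A = 20100 hectares = 2.01 × 10^8 m²
Net abstraction = 137 − 88 = 49 ML/d
Q_net = 49 ML/d = 49000 m³/d
t = 33 hours = 1.375 d
ΔV = Q × t = 49000 m³/d × 1.375 d = 67380 m³
Δh = ΔV / (S × A) = 67380 / (2 × 10^-5 × 2.01 × 10^8) = 16.76 m

Δh ≈ 16.8 m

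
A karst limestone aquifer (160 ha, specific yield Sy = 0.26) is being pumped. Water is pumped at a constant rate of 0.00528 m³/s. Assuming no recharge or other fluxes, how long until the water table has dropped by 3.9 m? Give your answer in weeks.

t ≈ 508 weeks

A = 160 ha = 1.6 × 10^6 m²
ΔV = Sy × A × Δh = 0.26 × 1.6 × 10^6 × 3.9 = 1.622 × 10^6 m³
Q = 0.00528 m³/s = 456.2 m³/d
t = ΔV / Q = 1.622 × 10^6 m³ / 456.2 m³/d = 3556 d
t = 3556 d ≈ 508.1 weeks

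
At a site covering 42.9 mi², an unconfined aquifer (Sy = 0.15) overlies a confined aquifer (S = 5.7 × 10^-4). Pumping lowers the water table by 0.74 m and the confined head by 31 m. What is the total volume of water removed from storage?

A = 42.9 mi² = 1.111 × 10^8 m²
Unconfined: ΔV_u = Sy × A × Δh_u = 0.15 × 1.111 × 10^8 × 0.74 = 1.233 × 10^7 m³
Confined: ΔV_c = S × A × Δh_c = 5.7 × 10^-4 × 1.111 × 10^8 × 31 = 1.963 × 10^6 m³
Total ΔV = 1.233 × 10^7 + 1.963 × 10^6 = 1.43 × 10^7 m³

ΔV ≈ 1.43 × 10^7 m³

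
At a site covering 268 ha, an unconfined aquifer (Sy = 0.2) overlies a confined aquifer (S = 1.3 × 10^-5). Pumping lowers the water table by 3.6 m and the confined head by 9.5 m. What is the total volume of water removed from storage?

A = 268 ha = 2.68 × 10^6 m²
Unconfined: ΔV_u = Sy × A × Δh_u = 0.2 × 2.68 × 10^6 × 3.6 = 1.93 × 10^6 m³
Confined: ΔV_c = S × A × Δh_c = 1.3 × 10^-5 × 2.68 × 10^6 × 9.5 = 331 m³
Total ΔV = 1.93 × 10^6 + 331 = 1.93 × 10^6 m³

ΔV ≈ 1.93 × 10^6 m³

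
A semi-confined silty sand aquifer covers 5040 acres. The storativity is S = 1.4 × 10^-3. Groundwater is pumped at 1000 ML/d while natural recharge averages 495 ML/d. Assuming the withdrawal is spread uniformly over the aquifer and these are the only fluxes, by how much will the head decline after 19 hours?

Δh ≈ 14 m

A = 5040 acres = 2.04 × 10^7 m²
Net abstraction = 1000 − 495 = 505 ML/d
Q_net = 505 ML/d = 5.05 × 10^5 m³/d
t = 19 hours = 0.7917 d
ΔV = Q × t = 5.05 × 10^5 m³/d × 0.7917 d = 3.998 × 10^5 m³
Δh = ΔV / (S × A) = 3.998 × 10^5 / (0.0014 × 2.04 × 10^7) = 14 m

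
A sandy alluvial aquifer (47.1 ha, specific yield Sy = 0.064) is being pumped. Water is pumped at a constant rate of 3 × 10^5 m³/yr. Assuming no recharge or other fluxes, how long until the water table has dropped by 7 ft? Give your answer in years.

t ≈ 0.214 years

A = 47.1 ha = 4.71 × 10^5 m²
Δh = 7 ft = 2.134 m
ΔV = Sy × A × Δh = 0.064 × 4.71 × 10^5 × 2.134 = 64320 m³
Q = 3 × 10^5 m³/yr = 821.9 m³/d
t = ΔV / Q = 64320 m³ / 821.9 m³/d = 78.25 d
t = 78.25 d ≈ 0.2144 years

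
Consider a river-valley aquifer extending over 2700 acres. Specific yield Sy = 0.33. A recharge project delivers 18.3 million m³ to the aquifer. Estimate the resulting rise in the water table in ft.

A = 2700 acres = 1.093 × 10^7 m²
ΔV = 18.3 million m³ = 1.83 × 10^7 m³
Δh = ΔV / (Sy × A) = 1.83 × 10^7 m³ / (0.33 × 1.093 × 10^7 m²) = 5.075 m
Δh = 5.075 m = 16.65 ft

Δh ≈ 16.7 ft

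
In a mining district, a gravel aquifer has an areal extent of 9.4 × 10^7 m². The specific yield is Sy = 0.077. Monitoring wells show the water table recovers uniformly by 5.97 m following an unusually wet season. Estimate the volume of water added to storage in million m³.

ΔV ≈ 43.2 million m³

ΔV = Sy × A × Δh = 0.077 × 9.4 × 10^7 m² × 5.97 m = 4.321 × 10^7 m³
ΔV = 4.321 × 10^7 m³ = 43.21 million m³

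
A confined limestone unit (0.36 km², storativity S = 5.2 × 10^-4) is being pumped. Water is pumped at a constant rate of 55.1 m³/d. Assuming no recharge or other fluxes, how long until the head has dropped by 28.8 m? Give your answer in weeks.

A = 0.36 km² = 3.6 × 10^5 m²
ΔV = S × A × Δh = 5.2 × 10^-4 × 3.6 × 10^5 × 28.8 = 5391 m³
t = ΔV / Q = 5391 m³ / 55.1 m³/d = 97.85 d
t = 97.85 d ≈ 13.98 weeks

t ≈ 14 weeks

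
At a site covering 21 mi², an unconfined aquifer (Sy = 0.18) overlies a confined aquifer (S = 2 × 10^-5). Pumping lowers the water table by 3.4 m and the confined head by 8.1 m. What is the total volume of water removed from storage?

ΔV ≈ 3.33 × 10^7 m³

A = 21 mi² = 5.439 × 10^7 m²
Unconfined: ΔV_u = Sy × A × Δh_u = 0.18 × 5.439 × 10^7 × 3.4 = 3.329 × 10^7 m³
Confined: ΔV_c = S × A × Δh_c = 2 × 10^-5 × 5.439 × 10^7 × 8.1 = 8811 m³
Total ΔV = 3.329 × 10^7 + 8811 = 3.33 × 10^7 m³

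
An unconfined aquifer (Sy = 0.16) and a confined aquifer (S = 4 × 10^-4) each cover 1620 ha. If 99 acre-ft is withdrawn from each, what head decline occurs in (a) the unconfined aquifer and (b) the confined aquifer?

A = 1620 ha = 1.62 × 10^7 m²
ΔV = 99 acre-ft = 1.221 × 10^5 m³
Unconfined: Δh_u = ΔV/(Sy·A) = 1.221 × 10^5/(0.16 × 1.62 × 10^7) = 0.04711 m
Confined: Δh_c = ΔV/(S·A) = 1.221 × 10^5/(4 × 10^-4 × 1.62 × 10^7) = 18.84 m

Δh_u ≈ 0.0471 m; Δh_c ≈ 18.8 m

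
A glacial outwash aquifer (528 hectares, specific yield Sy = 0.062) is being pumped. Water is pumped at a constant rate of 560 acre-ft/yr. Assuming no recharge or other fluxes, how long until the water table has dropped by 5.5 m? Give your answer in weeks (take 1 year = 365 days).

t ≈ 136 weeks

A = 528 hectares = 5.28 × 10^6 m²
ΔV = Sy × A × Δh = 0.062 × 5.28 × 10^6 × 5.5 = 1.8 × 10^6 m³
Q = 560 acre-ft/yr = 1892 m³/d
t = ΔV / Q = 1.8 × 10^6 m³ / 1892 m³/d = 951.4 d
t = 951.4 d ≈ 135.9 weeks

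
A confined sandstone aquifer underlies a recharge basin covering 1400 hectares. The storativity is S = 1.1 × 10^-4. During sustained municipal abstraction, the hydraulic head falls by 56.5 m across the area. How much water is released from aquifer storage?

A = 1400 hectares = 1.4 × 10^7 m²
ΔV = S × A × Δh = 1.1 × 10^-4 × 1.4 × 10^7 m² × 56.5 m = 87010 m³

ΔV ≈ 87000 m³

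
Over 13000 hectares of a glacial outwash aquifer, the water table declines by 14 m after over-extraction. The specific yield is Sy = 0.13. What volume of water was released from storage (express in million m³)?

ΔV ≈ 237 million m³

A = 13000 hectares = 1.3 × 10^8 m²
ΔV = Sy × A × Δh = 0.13 × 1.3 × 10^8 m² × 14 m = 2.366 × 10^8 m³
ΔV = 2.366 × 10^8 m³ = 236.6 million m³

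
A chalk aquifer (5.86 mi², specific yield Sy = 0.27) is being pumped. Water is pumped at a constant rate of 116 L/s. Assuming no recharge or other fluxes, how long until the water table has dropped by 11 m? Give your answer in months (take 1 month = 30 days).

t ≈ 150 months

A = 5.86 mi² = 1.518 × 10^7 m²
ΔV = Sy × A × Δh = 0.27 × 1.518 × 10^7 × 11 = 4.508 × 10^7 m³
Q = 116 L/s = 10020 m³/d
t = ΔV / Q = 4.508 × 10^7 m³ / 10020 m³/d = 4498 d
t = 4498 d ≈ 149.9 months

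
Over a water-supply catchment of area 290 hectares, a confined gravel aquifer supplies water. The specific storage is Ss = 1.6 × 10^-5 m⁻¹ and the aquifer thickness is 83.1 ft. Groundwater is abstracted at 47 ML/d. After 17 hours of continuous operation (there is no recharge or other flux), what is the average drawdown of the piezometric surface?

b = 83.1 ft = 25.33 m
S = Ss × b = 1.6 × 10^-5 m⁻¹ × 25.33 m = 4.053 × 10^-4
A = 290 hectares = 2.9 × 10^6 m²
Q = 47 ML/d = 47000 m³/d
t = 17 hours = 0.7083 d
ΔV = Q × t = 47000 m³/d × 0.7083 d = 33290 m³
Δh = ΔV / (S × A) = 33290 / (4.053 × 10^-4 × 2.9 × 10^6) = 28.33 m

Δh ≈ 28.3 m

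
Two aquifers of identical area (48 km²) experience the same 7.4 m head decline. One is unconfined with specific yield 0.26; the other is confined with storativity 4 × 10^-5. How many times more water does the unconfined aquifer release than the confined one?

ΔV_u / ΔV_c ≈ 6500

A = 48 km² = 4.8 × 10^7 m²
Unconfined: ΔV_u = Sy × A × Δh = 0.26 × 4.8 × 10^7 × 7.4 = 9.235 × 10^7 m³
Confined: ΔV_c = S × A × Δh = 4 × 10^-5 × 4.8 × 10^7 × 7.4 = 14210 m³
Ratio = ΔV_u / ΔV_c = Sy / S = 0.26 / 4 × 10^-5 = 6500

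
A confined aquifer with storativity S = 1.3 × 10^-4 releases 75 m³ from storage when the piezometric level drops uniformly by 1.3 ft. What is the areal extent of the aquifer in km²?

Δh = 1.3 ft = 0.3962 m
A = ΔV / (S × Δh) = 75 / (1.3 × 10^-4 × 0.3962) = 1.456 × 10^6 m²
A = 1.456 × 10^6 m² = 1.456 km²

A ≈ 1.46 km²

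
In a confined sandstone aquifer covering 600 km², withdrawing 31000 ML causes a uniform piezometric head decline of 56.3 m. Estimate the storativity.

A = 600 km² = 6 × 10^8 m²
ΔV = 31000 ML = 3.1 × 10^7 m³
S = ΔV / (A × Δh) = 3.1 × 10^7 m³ / (6 × 10^8 m² × 56.3 m) = 9.177 × 10^-4

S ≈ 9.2 × 10^-4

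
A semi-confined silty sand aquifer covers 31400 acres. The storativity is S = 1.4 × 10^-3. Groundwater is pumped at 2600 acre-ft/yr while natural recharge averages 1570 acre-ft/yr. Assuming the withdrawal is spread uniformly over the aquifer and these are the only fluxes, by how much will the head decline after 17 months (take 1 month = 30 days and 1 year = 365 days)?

A = 31400 acres = 1.271 × 10^8 m²
Net abstraction = 2600 − 1570 = 1030 acre-ft/yr
Q_net = 1030 acre-ft/yr = 3481 m³/d
t = 17 months = 510 d
ΔV = Q × t = 3481 m³/d × 510 d = 1.775 × 10^6 m³
Δh = ΔV / (S × A) = 1.775 × 10^6 / (0.0014 × 1.271 × 10^8) = 9.979 m

Δh ≈ 9.98 m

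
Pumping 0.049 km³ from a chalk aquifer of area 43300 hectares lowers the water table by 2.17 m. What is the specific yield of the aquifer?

A = 43300 hectares = 4.33 × 10^8 m²
ΔV = 0.049 km³ = 4.9 × 10^7 m³
Sy = ΔV / (A × Δh) = 4.9 × 10^7 m³ / (4.33 × 10^8 m² × 2.17 m) = 0.05215

Sy ≈ 0.052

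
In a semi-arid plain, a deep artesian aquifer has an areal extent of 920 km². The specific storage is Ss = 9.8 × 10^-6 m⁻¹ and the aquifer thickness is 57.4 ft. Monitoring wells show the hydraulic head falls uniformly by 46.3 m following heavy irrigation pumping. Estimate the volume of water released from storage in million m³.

ΔV ≈ 7.3 million m³

b = 57.4 ft = 17.5 m
S = Ss × b = 9.8 × 10^-6 m⁻¹ × 17.5 m = 1.715 × 10^-4
A = 920 km² = 9.2 × 10^8 m²
ΔV = S × A × Δh = 1.715 × 10^-4 × 9.2 × 10^8 m² × 46.3 m = 7.303 × 10^6 m³
ΔV = 7.303 × 10^6 m³ = 7.303 million m³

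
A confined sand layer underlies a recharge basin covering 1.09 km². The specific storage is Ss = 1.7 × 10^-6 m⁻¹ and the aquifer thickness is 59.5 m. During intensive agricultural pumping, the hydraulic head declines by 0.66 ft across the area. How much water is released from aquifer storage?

S = Ss × b = 1.7 × 10^-6 m⁻¹ × 59.5 m = 1.012 × 10^-4
A = 1.09 km² = 1.09 × 10^6 m²
Δh = 0.66 ft = 0.2012 m
ΔV = S × A × Δh = 1.012 × 10^-4 × 1.09 × 10^6 m² × 0.2012 m = 22.18 m³

ΔV ≈ 22.2 m³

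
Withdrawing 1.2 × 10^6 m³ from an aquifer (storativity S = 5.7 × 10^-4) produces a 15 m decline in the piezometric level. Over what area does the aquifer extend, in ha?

A ≈ 14000 ha

A = ΔV / (S × Δh) = 1.2 × 10^6 / (5.7 × 10^-4 × 15) = 1.404 × 10^8 m²
A = 1.404 × 10^8 m² = 14040 ha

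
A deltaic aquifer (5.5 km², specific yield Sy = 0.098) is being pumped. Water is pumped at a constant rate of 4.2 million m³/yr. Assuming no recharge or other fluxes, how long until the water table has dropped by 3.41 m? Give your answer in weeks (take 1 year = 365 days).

t ≈ 22.8 weeks

A = 5.5 km² = 5.5 × 10^6 m²
ΔV = Sy × A × Δh = 0.098 × 5.5 × 10^6 × 3.41 = 1.838 × 10^6 m³
Q = 4.2 million m³/yr = 11510 m³/d
t = ΔV / Q = 1.838 × 10^6 m³ / 11510 m³/d = 159.7 d
t = 159.7 d ≈ 22.82 weeks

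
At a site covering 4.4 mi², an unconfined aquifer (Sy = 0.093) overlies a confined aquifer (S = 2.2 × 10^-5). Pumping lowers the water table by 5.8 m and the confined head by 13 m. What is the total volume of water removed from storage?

ΔV ≈ 6.15 × 10^6 m³

A = 4.4 mi² = 1.14 × 10^7 m²
Unconfined: ΔV_u = Sy × A × Δh_u = 0.093 × 1.14 × 10^7 × 5.8 = 6.147 × 10^6 m³
Confined: ΔV_c = S × A × Δh_c = 2.2 × 10^-5 × 1.14 × 10^7 × 13 = 3259 m³
Total ΔV = 6.147 × 10^6 + 3259 = 6.15 × 10^6 m³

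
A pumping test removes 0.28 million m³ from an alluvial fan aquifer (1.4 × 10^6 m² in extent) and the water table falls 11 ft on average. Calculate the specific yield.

Sy ≈ 0.06

Δh = 11 ft = 3.353 m
ΔV = 0.28 million m³ = 2.8 × 10^5 m³
Sy = ΔV / (A × Δh) = 2.8 × 10^5 m³ / (1.4 × 10^6 m² × 3.353 m) = 0.05965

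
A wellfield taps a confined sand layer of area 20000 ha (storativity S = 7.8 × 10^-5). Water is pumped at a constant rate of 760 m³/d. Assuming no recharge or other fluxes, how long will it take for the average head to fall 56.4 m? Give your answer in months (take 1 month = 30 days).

A = 20000 ha = 2 × 10^8 m²
ΔV = S × A × Δh = 7.8 × 10^-5 × 2 × 10^8 × 56.4 = 8.798 × 10^5 m³
t = ΔV / Q = 8.798 × 10^5 m³ / 760 m³/d = 1158 d
t = 1158 d ≈ 38.59 months

t ≈ 38.6 months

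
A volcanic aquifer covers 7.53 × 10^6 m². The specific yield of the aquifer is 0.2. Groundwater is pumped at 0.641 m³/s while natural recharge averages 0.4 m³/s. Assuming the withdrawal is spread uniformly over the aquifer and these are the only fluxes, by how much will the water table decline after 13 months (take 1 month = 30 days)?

Δh ≈ 5.39 m

Net abstraction = 0.641 − 0.4 = 0.241 m³/s
Q_net = 0.241 m³/s = 20820 m³/d
t = 13 months = 390 d
ΔV = Q × t = 20820 m³/d × 390 d = 8.121 × 10^6 m³
Δh = ΔV / (Sy × A) = 8.121 × 10^6 / (0.2 × 7.53 × 10^6) = 5.392 m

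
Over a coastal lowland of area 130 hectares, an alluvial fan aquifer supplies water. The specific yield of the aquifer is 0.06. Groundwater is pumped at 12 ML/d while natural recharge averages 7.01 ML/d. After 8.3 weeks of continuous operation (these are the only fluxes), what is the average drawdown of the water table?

A = 130 hectares = 1.3 × 10^6 m²
Net abstraction = 12 − 7.01 = 4.99 ML/d
Q_net = 4.99 ML/d = 4990 m³/d
t = 8.3 weeks = 58.1 d
ΔV = Q × t = 4990 m³/d × 58.1 d = 2.899 × 10^5 m³
Δh = ΔV / (Sy × A) = 2.899 × 10^5 / (0.06 × 1.3 × 10^6) = 3.717 m

Δh ≈ 3.72 m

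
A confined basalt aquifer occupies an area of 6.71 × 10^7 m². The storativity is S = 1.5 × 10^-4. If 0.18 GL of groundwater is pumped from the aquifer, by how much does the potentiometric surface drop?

Δh ≈ 17.9 m

ΔV = 0.18 GL = 1.8 × 10^5 m³
Δh = ΔV / (S × A) = 1.8 × 10^5 m³ / (1.5 × 10^-4 × 6.71 × 10^7 m²) = 17.88 m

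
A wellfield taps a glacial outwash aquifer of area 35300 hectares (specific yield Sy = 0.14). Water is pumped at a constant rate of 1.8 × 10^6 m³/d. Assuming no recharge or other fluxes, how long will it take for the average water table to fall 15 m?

A = 35300 hectares = 3.53 × 10^8 m²
ΔV = Sy × A × Δh = 0.14 × 3.53 × 10^8 × 15 = 7.413 × 10^8 m³
t = ΔV / Q = 7.413 × 10^8 m³ / 1.8 × 10^6 m³/d = 411.8 d

t ≈ 412 days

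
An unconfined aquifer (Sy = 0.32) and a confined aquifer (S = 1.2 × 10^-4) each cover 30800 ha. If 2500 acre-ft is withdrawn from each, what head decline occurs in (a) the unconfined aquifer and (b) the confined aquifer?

Δh_u ≈ 0.0313 m; Δh_c ≈ 83.4 m

A = 30800 ha = 3.08 × 10^8 m²
ΔV = 2500 acre-ft = 3.084 × 10^6 m³
Unconfined: Δh_u = ΔV/(Sy·A) = 3.084 × 10^6/(0.32 × 3.08 × 10^8) = 0.03129 m
Confined: Δh_c = ΔV/(S·A) = 3.084 × 10^6/(1.2 × 10^-4 × 3.08 × 10^8) = 83.43 m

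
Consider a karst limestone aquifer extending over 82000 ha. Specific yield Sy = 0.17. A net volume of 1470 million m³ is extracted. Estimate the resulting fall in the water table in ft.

A = 82000 ha = 8.2 × 10^8 m²
ΔV = 1470 million m³ = 1.47 × 10^9 m³
Δh = ΔV / (Sy × A) = 1.47 × 10^9 m³ / (0.17 × 8.2 × 10^8 m²) = 10.55 m
Δh = 10.55 m = 34.6 ft

Δh ≈ 34.6 ft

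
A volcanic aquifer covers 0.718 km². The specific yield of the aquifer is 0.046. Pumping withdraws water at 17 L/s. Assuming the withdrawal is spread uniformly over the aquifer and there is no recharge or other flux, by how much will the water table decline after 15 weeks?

Δh ≈ 4.67 m

A = 0.718 km² = 7.18 × 10^5 m²
Q = 17 L/s = 1469 m³/d
t = 15 weeks = 105 d
ΔV = Q × t = 1469 m³/d × 105 d = 1.542 × 10^5 m³
Δh = ΔV / (Sy × A) = 1.542 × 10^5 / (0.046 × 7.18 × 10^5) = 4.669 m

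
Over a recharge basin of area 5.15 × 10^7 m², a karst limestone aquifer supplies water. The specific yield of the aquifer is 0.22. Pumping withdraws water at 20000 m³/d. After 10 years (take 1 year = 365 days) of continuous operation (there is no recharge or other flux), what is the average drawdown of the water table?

t = 10 years = 3650 d
ΔV = Q × t = 20000 m³/d × 3650 d = 7.3 × 10^7 m³
Δh = ΔV / (Sy × A) = 7.3 × 10^7 / (0.22 × 5.15 × 10^7) = 6.443 m

Δh ≈ 6.44 m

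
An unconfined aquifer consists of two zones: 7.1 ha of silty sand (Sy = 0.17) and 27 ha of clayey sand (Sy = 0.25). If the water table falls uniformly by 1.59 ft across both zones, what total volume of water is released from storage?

A₁ = 7.1 ha = 71000 m²; A₂ = 27 ha = 2.7 × 10^5 m²
Δh = 1.59 ft = 0.4846 m
ΔV₁ = 0.17 × 71000 × 0.4846 = 5850 m³
ΔV₂ = 0.25 × 2.7 × 10^5 × 0.4846 = 32710 m³
ΔV = ΔV₁ + ΔV₂ = 38560 m³

ΔV ≈ 38600 m³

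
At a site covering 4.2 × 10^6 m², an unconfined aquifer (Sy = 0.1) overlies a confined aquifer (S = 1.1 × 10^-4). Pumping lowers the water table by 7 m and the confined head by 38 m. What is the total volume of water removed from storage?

ΔV ≈ 2.96 × 10^6 m³

Unconfined: ΔV_u = Sy × A × Δh_u = 0.1 × 4.2 × 10^6 × 7 = 2.94 × 10^6 m³
Confined: ΔV_c = S × A × Δh_c = 1.1 × 10^-4 × 4.2 × 10^6 × 38 = 17560 m³
Total ΔV = 2.94 × 10^6 + 17560 = 2.958 × 10^6 m³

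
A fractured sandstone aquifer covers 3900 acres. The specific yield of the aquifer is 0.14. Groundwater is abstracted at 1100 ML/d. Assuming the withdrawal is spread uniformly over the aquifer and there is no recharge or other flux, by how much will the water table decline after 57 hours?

A = 3900 acres = 1.578 × 10^7 m²
Q = 1100 ML/d = 1.1 × 10^6 m³/d
t = 57 hours = 2.375 d
ΔV = Q × t = 1.1 × 10^6 m³/d × 2.375 d = 2.612 × 10^6 m³
Δh = ΔV / (Sy × A) = 2.612 × 10^6 / (0.14 × 1.578 × 10^7) = 1.182 m

Δh ≈ 1.18 m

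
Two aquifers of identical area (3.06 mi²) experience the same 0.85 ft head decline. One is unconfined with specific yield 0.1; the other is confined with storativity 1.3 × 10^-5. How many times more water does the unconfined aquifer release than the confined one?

A = 3.06 mi² = 7.925 × 10^6 m²
Δh = 0.85 ft = 0.2591 m
Unconfined: ΔV_u = Sy × A × Δh = 0.1 × 7.925 × 10^6 × 0.2591 = 2.053 × 10^5 m³
Confined: ΔV_c = S × A × Δh = 1.3 × 10^-5 × 7.925 × 10^6 × 0.2591 = 26.69 m³
Ratio = ΔV_u / ΔV_c = Sy / S = 0.1 / 1.3 × 10^-5 = 7692

ΔV_u / ΔV_c ≈ 7690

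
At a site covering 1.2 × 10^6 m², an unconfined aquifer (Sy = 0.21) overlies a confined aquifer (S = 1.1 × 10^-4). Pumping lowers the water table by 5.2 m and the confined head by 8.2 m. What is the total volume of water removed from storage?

ΔV ≈ 1.31 × 10^6 m³

Unconfined: ΔV_u = Sy × A × Δh_u = 0.21 × 1.2 × 10^6 × 5.2 = 1.31 × 10^6 m³
Confined: ΔV_c = S × A × Δh_c = 1.1 × 10^-4 × 1.2 × 10^6 × 8.2 = 1082 m³
Total ΔV = 1.31 × 10^6 + 1082 = 1.311 × 10^6 m³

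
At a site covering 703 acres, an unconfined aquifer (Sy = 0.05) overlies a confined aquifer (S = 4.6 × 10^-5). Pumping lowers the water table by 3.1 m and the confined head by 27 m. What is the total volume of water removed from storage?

A = 703 acres = 2.845 × 10^6 m²
Unconfined: ΔV_u = Sy × A × Δh_u = 0.05 × 2.845 × 10^6 × 3.1 = 4.41 × 10^5 m³
Confined: ΔV_c = S × A × Δh_c = 4.6 × 10^-5 × 2.845 × 10^6 × 27 = 3533 m³
Total ΔV = 4.41 × 10^5 + 3533 = 4.445 × 10^5 m³

ΔV ≈ 4.44 × 10^5 m³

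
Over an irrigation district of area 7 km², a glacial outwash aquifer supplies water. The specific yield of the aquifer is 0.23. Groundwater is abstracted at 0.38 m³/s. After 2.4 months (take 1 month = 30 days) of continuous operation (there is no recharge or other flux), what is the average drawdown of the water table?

Δh ≈ 1.47 m

A = 7 km² = 7 × 10^6 m²
Q = 0.38 m³/s = 32830 m³/d
t = 2.4 months = 72 d
ΔV = Q × t = 32830 m³/d × 72 d = 2.364 × 10^6 m³
Δh = ΔV / (Sy × A) = 2.364 × 10^6 / (0.23 × 7 × 10^6) = 1.468 m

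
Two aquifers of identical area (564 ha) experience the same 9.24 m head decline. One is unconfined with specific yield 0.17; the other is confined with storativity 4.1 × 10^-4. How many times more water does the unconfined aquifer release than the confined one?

A = 564 ha = 5.64 × 10^6 m²
Unconfined: ΔV_u = Sy × A × Δh = 0.17 × 5.64 × 10^6 × 9.24 = 8.859 × 10^6 m³
Confined: ΔV_c = S × A × Δh = 4.1 × 10^-4 × 5.64 × 10^6 × 9.24 = 21370 m³
Ratio = ΔV_u / ΔV_c = Sy / S = 0.17 / 4.1 × 10^-4 = 414.6

ΔV_u / ΔV_c ≈ 415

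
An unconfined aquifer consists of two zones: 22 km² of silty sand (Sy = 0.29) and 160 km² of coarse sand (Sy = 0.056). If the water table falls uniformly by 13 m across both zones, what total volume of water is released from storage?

A₁ = 22 km² = 2.2 × 10^7 m²; A₂ = 160 km² = 1.6 × 10^8 m²
ΔV₁ = 0.29 × 2.2 × 10^7 × 13 = 8.294 × 10^7 m³
ΔV₂ = 0.056 × 1.6 × 10^8 × 13 = 1.165 × 10^8 m³
ΔV = ΔV₁ + ΔV₂ = 1.994 × 10^8 m³

ΔV ≈ 1.99 × 10^8 m³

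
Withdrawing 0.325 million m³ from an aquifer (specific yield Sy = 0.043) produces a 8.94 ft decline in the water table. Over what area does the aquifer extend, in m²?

Δh = 8.94 ft = 2.725 m
ΔV = 0.325 million m³ = 3.25 × 10^5 m³
A = ΔV / (Sy × Δh) = 3.25 × 10^5 / (0.043 × 2.725) = 2.774 × 10^6 m²

A ≈ 2.77 × 10^6 m²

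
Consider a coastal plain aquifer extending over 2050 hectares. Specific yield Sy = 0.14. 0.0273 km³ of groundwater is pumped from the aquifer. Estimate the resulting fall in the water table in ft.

A = 2050 hectares = 2.05 × 10^7 m²
ΔV = 0.0273 km³ = 2.73 × 10^7 m³
Δh = ΔV / (Sy × A) = 2.73 × 10^7 m³ / (0.14 × 2.05 × 10^7 m²) = 9.512 m
Δh = 9.512 m = 31.21 ft

Δh ≈ 31.2 ft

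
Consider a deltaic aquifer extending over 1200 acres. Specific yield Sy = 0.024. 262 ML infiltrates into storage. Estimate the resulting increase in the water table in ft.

Δh ≈ 7.38 ft

A = 1200 acres = 4.856 × 10^6 m²
ΔV = 262 ML = 2.62 × 10^5 m³
Δh = ΔV / (Sy × A) = 2.62 × 10^5 m³ / (0.024 × 4.856 × 10^6 m²) = 2.248 m
Δh = 2.248 m = 7.375 ft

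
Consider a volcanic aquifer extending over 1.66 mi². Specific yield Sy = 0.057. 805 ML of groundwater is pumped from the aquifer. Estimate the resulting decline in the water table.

Δh ≈ 3.28 m

A = 1.66 mi² = 4.299 × 10^6 m²
ΔV = 805 ML = 8.05 × 10^5 m³
Δh = ΔV / (Sy × A) = 8.05 × 10^5 m³ / (0.057 × 4.299 × 10^6 m²) = 3.285 m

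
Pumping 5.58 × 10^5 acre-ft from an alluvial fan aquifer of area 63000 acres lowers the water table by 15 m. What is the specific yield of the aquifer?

A = 63000 acres = 2.55 × 10^8 m²
ΔV = 5.58 × 10^5 acre-ft = 6.883 × 10^8 m³
Sy = ΔV / (A × Δh) = 6.883 × 10^8 m³ / (2.55 × 10^8 m² × 15 m) = 0.18

Sy ≈ 0.18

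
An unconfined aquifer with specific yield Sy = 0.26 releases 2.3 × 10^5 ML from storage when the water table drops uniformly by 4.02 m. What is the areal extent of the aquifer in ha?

ΔV = 2.3 × 10^5 ML = 2.3 × 10^8 m³
A = ΔV / (Sy × Δh) = 2.3 × 10^8 / (0.26 × 4.02) = 2.201 × 10^8 m²
A = 2.201 × 10^8 m² = 22010 ha

A ≈ 22000 ha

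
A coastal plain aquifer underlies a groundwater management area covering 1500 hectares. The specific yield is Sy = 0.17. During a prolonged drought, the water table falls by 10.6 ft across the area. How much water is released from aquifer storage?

A = 1500 hectares = 1.5 × 10^7 m²
Δh = 10.6 ft = 3.231 m
ΔV = Sy × A × Δh = 0.17 × 1.5 × 10^7 m² × 3.231 m = 8.239 × 10^6 m³

ΔV ≈ 8.24 × 10^6 m³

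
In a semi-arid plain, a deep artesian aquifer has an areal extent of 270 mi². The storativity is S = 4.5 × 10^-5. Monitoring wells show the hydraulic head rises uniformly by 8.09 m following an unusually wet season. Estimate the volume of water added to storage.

A = 270 mi² = 6.993 × 10^8 m²
ΔV = S × A × Δh = 4.5 × 10^-5 × 6.993 × 10^8 m² × 8.09 m = 2.546 × 10^5 m³

ΔV ≈ 2.55 × 10^5 m³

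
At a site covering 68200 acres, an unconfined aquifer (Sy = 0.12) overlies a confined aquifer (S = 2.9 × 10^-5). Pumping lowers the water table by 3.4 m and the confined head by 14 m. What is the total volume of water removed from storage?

A = 68200 acres = 2.76 × 10^8 m²
Unconfined: ΔV_u = Sy × A × Δh_u = 0.12 × 2.76 × 10^8 × 3.4 = 1.126 × 10^8 m³
Confined: ΔV_c = S × A × Δh_c = 2.9 × 10^-5 × 2.76 × 10^8 × 14 = 1.121 × 10^5 m³
Total ΔV = 1.126 × 10^8 + 1.121 × 10^5 = 1.127 × 10^8 m³

ΔV ≈ 1.13 × 10^8 m³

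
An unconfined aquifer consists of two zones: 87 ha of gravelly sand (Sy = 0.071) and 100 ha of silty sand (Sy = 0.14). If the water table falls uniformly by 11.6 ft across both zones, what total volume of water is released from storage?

ΔV ≈ 7.13 × 10^5 m³

A₁ = 87 ha = 8.7 × 10^5 m²; A₂ = 100 ha = 1 × 10^6 m²
Δh = 11.6 ft = 3.536 m
ΔV₁ = 0.071 × 8.7 × 10^5 × 3.536 = 2.184 × 10^5 m³
ΔV₂ = 0.14 × 1 × 10^6 × 3.536 = 4.95 × 10^5 m³
ΔV = ΔV₁ + ΔV₂ = 7.134 × 10^5 m³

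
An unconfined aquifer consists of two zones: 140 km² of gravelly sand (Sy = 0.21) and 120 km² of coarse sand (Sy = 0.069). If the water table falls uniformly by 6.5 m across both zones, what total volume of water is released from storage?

ΔV ≈ 2.45 × 10^8 m³

A₁ = 140 km² = 1.4 × 10^8 m²; A₂ = 120 km² = 1.2 × 10^8 m²
ΔV₁ = 0.21 × 1.4 × 10^8 × 6.5 = 1.911 × 10^8 m³
ΔV₂ = 0.069 × 1.2 × 10^8 × 6.5 = 5.382 × 10^7 m³
ΔV = ΔV₁ + ΔV₂ = 2.449 × 10^8 m³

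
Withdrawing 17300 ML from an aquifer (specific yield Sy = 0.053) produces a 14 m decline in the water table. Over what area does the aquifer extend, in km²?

ΔV = 17300 ML = 1.73 × 10^7 m³
A = ΔV / (Sy × Δh) = 1.73 × 10^7 / (0.053 × 14) = 2.332 × 10^7 m²
A = 2.332 × 10^7 m² = 23.32 km²

A ≈ 23.3 km²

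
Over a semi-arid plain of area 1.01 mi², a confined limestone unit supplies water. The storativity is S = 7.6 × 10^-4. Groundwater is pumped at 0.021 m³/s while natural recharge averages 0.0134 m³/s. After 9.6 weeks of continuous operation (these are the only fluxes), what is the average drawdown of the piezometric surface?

A = 1.01 mi² = 2.616 × 10^6 m²
Net abstraction = 0.021 − 0.0134 = 0.0076 m³/s
Q_net = 0.0076 m³/s = 656.6 m³/d
t = 9.6 weeks = 67.2 d
ΔV = Q × t = 656.6 m³/d × 67.2 d = 44130 m³
Δh = ΔV / (S × A) = 44130 / (7.6 × 10^-4 × 2.616 × 10^6) = 22.2 m

Δh ≈ 22.2 m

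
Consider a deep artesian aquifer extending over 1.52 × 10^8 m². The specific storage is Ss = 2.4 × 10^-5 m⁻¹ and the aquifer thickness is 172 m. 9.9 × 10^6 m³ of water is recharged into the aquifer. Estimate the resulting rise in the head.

Δh ≈ 15.8 m

S = Ss × b = 2.4 × 10^-5 m⁻¹ × 172 m = 4.128 × 10^-3
Δh = ΔV / (S × A) = 9.9 × 10^6 m³ / (0.004128 × 1.52 × 10^8 m²) = 15.78 m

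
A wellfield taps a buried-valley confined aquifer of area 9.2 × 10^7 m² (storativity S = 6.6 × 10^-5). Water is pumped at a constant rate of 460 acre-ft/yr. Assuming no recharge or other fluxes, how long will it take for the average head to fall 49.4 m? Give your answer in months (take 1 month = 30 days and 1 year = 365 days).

ΔV = S × A × Δh = 6.6 × 10^-5 × 9.2 × 10^7 × 49.4 = 3 × 10^5 m³
Q = 460 acre-ft/yr = 1555 m³/d
t = ΔV / Q = 3 × 10^5 m³ / 1555 m³/d = 193 d
t = 193 d ≈ 6.432 months

t ≈ 6.43 months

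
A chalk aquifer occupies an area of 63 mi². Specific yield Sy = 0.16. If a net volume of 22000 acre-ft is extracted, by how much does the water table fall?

Δh ≈ 1.04 m

A = 63 mi² = 1.632 × 10^8 m²
ΔV = 22000 acre-ft = 2.714 × 10^7 m³
Δh = ΔV / (Sy × A) = 2.714 × 10^7 m³ / (0.16 × 1.632 × 10^8 m²) = 1.039 m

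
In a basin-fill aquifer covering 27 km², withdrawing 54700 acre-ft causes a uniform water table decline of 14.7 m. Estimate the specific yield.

Sy ≈ 0.17

A = 27 km² = 2.7 × 10^7 m²
ΔV = 54700 acre-ft = 6.747 × 10^7 m³
Sy = ΔV / (A × Δh) = 6.747 × 10^7 m³ / (2.7 × 10^7 m² × 14.7 m) = 0.17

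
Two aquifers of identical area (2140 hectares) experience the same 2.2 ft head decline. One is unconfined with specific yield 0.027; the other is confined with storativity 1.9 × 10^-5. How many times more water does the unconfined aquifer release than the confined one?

A = 2140 hectares = 2.14 × 10^7 m²
Δh = 2.2 ft = 0.6706 m
Unconfined: ΔV_u = Sy × A × Δh = 0.027 × 2.14 × 10^7 × 0.6706 = 3.874 × 10^5 m³
Confined: ΔV_c = S × A × Δh = 1.9 × 10^-5 × 2.14 × 10^7 × 0.6706 = 272.6 m³
Ratio = ΔV_u / ΔV_c = Sy / S = 0.027 / 1.9 × 10^-5 = 1421

ΔV_u / ΔV_c ≈ 1420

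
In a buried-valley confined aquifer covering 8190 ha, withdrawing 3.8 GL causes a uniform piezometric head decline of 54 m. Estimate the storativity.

S ≈ 8.6 × 10^-4

A = 8190 ha = 8.19 × 10^7 m²
ΔV = 3.8 GL = 3.8 × 10^6 m³
S = ΔV / (A × Δh) = 3.8 × 10^6 m³ / (8.19 × 10^7 m² × 54 m) = 8.592 × 10^-4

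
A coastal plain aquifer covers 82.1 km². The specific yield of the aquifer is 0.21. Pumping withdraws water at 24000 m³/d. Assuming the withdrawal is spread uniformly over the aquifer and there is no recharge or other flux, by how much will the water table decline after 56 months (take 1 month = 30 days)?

Δh ≈ 2.34 m

A = 82.1 km² = 8.21 × 10^7 m²
t = 56 months = 1680 d
ΔV = Q × t = 24000 m³/d × 1680 d = 4.032 × 10^7 m³
Δh = ΔV / (Sy × A) = 4.032 × 10^7 / (0.21 × 8.21 × 10^7) = 2.339 m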